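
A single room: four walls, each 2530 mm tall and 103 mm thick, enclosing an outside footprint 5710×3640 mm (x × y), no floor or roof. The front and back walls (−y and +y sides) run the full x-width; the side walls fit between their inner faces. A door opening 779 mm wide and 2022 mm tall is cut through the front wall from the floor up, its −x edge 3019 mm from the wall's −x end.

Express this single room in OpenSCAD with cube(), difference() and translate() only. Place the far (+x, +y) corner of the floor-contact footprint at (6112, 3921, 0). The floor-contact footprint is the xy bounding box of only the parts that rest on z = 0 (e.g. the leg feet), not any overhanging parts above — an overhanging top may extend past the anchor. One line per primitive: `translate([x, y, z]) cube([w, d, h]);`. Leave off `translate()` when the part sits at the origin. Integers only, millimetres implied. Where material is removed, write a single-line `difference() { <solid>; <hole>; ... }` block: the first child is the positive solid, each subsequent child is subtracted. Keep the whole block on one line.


difference() { translate([402, 281, 0]) cube([5710, 103, 2530]); translate([3421, 281, 0]) cube([779, 103, 2022]); }
translate([402, 3818, 0]) cube([5710, 103, 2530]);
translate([402, 384, 0]) cube([103, 3434, 2530]);
translate([6009, 384, 0]) cube([103, 3434, 2530]);


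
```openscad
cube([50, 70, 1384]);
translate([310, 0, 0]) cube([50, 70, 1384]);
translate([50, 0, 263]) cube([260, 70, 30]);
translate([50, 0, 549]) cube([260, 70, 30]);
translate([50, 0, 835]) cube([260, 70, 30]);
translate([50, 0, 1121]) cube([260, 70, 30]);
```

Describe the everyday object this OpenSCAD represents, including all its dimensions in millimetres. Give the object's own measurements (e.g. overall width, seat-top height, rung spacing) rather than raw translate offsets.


A straight ladder. Two 50×70 mm vertical rails, 1384 mm tall, stand 360 mm apart (outside-to-outside) with their front faces coplanar on the −y side. 4 rungs, each 70 mm deep and 30 mm tall, span between the inner faces of the rails, front faces flush with the rails. The lowest rung's underside is at z = 263 mm and rungs are spaced 286 mm apart (underside to underside).


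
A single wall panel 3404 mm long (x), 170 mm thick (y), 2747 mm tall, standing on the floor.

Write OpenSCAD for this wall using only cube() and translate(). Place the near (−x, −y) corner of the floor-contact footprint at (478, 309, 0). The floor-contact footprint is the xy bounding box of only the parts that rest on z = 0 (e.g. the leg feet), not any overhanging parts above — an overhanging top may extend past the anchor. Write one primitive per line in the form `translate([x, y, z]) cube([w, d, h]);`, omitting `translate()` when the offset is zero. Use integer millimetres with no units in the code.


translate([478, 309, 0]) cube([3404, 170, 2747]);


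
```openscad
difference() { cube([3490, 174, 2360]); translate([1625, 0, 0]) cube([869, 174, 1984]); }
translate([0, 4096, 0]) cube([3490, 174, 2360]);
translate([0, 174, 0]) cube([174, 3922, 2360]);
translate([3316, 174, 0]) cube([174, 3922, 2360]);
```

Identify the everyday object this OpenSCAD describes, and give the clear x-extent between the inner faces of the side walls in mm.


A single room. The interior width is 3142 mm.

Four walls enclosing a rectangle with a door in the front wall — a room. Outside width 3490 minus two 174 mm walls gives 3142 mm.


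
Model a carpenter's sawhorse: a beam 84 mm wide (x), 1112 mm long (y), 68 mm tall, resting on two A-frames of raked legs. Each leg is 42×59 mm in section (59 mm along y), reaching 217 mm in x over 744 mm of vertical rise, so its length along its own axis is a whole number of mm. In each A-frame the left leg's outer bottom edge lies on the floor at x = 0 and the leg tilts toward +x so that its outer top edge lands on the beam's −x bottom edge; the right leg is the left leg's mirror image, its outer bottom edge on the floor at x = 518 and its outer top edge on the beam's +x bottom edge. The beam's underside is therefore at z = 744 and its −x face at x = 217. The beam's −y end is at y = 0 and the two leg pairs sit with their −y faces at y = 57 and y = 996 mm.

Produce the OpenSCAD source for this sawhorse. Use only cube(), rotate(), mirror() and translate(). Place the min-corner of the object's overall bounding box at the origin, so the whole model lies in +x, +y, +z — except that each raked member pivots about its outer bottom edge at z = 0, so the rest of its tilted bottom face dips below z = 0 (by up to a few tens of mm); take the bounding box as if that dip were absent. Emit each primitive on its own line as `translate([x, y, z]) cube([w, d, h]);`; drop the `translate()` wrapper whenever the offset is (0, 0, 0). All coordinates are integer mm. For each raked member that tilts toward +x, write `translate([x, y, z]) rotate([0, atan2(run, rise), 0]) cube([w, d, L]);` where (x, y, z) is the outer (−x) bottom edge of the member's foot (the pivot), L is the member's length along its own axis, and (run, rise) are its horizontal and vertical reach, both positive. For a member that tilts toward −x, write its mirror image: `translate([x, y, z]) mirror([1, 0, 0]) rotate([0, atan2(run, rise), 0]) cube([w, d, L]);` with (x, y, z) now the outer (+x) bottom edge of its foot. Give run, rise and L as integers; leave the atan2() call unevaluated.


translate([217, 0, 744]) cube([84, 1112, 68]);
translate([0, 57, 0]) rotate([0, atan2(217, 744), 0]) cube([42, 59, 775]);
translate([518, 57, 0]) mirror([1, 0, 0]) rotate([0, atan2(217, 744), 0]) cube([42, 59, 775]);
translate([0, 996, 0]) rotate([0, atan2(217, 744), 0]) cube([42, 59, 775]);
translate([518, 996, 0]) mirror([1, 0, 0]) rotate([0, atan2(217, 744), 0]) cube([42, 59, 775]);


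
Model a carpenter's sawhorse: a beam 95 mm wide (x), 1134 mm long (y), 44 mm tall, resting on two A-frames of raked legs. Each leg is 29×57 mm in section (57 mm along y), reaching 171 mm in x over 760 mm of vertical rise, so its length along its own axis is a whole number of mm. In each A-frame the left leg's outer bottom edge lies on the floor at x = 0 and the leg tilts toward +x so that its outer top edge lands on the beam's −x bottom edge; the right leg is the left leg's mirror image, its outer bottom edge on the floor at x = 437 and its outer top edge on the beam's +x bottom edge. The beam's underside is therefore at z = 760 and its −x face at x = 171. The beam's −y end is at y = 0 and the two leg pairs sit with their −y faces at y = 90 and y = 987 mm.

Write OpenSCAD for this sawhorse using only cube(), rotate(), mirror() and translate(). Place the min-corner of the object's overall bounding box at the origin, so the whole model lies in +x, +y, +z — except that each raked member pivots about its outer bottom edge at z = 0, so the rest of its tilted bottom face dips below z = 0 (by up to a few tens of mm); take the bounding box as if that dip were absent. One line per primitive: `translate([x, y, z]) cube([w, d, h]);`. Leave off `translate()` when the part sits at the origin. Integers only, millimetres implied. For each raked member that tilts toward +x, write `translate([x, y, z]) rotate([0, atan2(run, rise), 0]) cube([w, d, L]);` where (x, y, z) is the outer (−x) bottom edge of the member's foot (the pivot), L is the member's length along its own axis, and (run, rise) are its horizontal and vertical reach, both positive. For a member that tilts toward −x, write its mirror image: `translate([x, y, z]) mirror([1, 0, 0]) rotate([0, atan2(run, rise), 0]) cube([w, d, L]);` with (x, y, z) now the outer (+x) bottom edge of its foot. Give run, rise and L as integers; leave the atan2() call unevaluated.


translate([171, 0, 760]) cube([95, 1134, 44]);
translate([0, 90, 0]) rotate([0, atan2(171, 760), 0]) cube([29, 57, 779]);
translate([437, 90, 0]) mirror([1, 0, 0]) rotate([0, atan2(171, 760), 0]) cube([29, 57, 779]);
translate([0, 987, 0]) rotate([0, atan2(171, 760), 0]) cube([29, 57, 779]);
translate([437, 987, 0]) mirror([1, 0, 0]) rotate([0, atan2(171, 760), 0]) cube([29, 57, 779]);


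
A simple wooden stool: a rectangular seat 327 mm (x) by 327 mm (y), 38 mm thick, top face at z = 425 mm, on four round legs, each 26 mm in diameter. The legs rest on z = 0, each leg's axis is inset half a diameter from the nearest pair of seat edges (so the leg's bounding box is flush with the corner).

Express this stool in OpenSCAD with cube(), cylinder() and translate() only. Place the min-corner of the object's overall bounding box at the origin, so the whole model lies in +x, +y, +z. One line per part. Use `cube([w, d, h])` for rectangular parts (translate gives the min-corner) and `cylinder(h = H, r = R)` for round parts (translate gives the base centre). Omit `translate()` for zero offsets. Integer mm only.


// leg_h = 425 - 38 = 387
translate([0, 0, 387]) cube([327, 327, 38]);
translate([13, 13, 0]) cylinder(h = 387, r = 13);
translate([314, 13, 0]) cylinder(h = 387, r = 13);
translate([13, 314, 0]) cylinder(h = 387, r = 13);
translate([314, 314, 0]) cylinder(h = 387, r = 13);


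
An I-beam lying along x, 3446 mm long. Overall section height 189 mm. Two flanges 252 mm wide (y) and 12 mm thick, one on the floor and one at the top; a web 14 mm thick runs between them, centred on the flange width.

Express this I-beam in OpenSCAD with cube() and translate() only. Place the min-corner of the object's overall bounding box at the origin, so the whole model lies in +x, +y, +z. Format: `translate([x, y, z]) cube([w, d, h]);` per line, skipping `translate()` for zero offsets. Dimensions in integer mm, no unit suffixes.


cube([3446, 252, 12]);
translate([0, 119, 12]) cube([3446, 14, 165]);
translate([0, 0, 177]) cube([3446, 252, 12]);


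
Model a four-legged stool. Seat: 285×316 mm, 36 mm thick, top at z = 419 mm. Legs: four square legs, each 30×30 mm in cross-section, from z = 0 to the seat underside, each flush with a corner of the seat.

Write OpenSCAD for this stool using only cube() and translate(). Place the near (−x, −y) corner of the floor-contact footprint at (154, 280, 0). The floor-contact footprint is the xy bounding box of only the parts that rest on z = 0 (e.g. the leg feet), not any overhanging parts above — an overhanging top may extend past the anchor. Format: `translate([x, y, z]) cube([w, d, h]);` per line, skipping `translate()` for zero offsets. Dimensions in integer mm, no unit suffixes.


// leg_h = 419 - 36 = 383
translate([154, 280, 383]) cube([285, 316, 36]);
translate([154, 280, 0]) cube([30, 30, 383]);
translate([409, 280, 0]) cube([30, 30, 383]);
translate([154, 566, 0]) cube([30, 30, 383]);
translate([409, 566, 0]) cube([30, 30, 383]);


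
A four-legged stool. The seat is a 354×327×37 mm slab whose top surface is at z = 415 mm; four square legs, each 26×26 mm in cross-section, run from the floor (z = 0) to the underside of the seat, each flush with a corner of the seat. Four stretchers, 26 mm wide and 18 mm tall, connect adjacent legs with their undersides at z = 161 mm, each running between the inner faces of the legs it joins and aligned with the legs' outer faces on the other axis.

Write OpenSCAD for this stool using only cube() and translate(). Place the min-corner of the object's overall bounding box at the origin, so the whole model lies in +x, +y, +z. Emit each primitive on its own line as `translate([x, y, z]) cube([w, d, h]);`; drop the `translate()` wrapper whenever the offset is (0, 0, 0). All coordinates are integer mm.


translate([0, 0, 378]) cube([354, 327, 37]);
cube([26, 26, 378]);
translate([328, 0, 0]) cube([26, 26, 378]);
translate([0, 301, 0]) cube([26, 26, 378]);
translate([328, 301, 0]) cube([26, 26, 378]);
translate([26, 0, 161]) cube([302, 26, 18]);
translate([26, 301, 161]) cube([302, 26, 18]);
translate([0, 26, 161]) cube([26, 275, 18]);
translate([328, 26, 161]) cube([26, 275, 18]);


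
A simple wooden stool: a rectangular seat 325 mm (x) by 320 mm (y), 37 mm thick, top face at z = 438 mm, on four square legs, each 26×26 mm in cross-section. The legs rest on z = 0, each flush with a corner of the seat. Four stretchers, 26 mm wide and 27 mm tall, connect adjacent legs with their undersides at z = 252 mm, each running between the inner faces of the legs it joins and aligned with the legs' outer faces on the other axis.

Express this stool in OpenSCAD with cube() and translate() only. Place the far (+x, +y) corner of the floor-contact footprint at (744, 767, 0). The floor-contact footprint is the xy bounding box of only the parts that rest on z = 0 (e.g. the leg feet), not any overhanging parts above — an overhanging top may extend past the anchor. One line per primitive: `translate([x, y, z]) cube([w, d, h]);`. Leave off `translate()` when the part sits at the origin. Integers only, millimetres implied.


translate([419, 447, 401]) cube([325, 320, 37]);
translate([419, 447, 0]) cube([26, 26, 401]);
translate([718, 447, 0]) cube([26, 26, 401]);
translate([419, 741, 0]) cube([26, 26, 401]);
translate([718, 741, 0]) cube([26, 26, 401]);
translate([445, 447, 252]) cube([273, 26, 27]);
translate([445, 741, 252]) cube([273, 26, 27]);
translate([419, 473, 252]) cube([26, 268, 27]);
translate([718, 473, 252]) cube([26, 268, 27]);


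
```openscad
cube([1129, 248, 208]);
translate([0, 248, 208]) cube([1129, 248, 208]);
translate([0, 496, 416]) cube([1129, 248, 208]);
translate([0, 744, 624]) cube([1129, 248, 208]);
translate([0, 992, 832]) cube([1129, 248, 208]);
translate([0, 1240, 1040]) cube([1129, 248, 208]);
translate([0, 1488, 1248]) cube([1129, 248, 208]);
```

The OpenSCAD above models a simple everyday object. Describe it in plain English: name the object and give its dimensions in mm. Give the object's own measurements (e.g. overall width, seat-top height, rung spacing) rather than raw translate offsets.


A straight staircase of 7 solid steps. Each step is 1129 mm wide (x), 248 mm deep (y, the going) and 208 mm tall (the rise). The first step rests on the floor; each subsequent step sits one going further in +y and one rise higher in +z, directly behind and above the previous step with no overlap.


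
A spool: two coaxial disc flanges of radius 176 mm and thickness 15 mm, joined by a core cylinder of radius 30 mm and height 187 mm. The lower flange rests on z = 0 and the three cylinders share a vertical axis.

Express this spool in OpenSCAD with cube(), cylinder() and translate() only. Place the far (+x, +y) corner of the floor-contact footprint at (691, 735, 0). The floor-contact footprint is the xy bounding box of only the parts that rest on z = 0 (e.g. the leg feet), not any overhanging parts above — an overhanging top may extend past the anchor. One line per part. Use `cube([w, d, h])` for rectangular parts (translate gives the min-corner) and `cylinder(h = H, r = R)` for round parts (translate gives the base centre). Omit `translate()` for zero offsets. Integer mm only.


translate([515, 559, 0]) cylinder(h = 15, r = 176);
translate([515, 559, 15]) cylinder(h = 187, r = 30);
translate([515, 559, 202]) cylinder(h = 15, r = 176);


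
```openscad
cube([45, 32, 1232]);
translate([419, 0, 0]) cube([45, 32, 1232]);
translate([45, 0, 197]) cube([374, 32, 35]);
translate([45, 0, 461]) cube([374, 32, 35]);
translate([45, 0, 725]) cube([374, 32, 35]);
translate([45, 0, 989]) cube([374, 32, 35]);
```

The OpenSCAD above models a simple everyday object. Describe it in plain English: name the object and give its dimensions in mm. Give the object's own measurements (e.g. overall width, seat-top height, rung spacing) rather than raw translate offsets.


A straight ladder. Two 45×32 mm vertical rails, 1232 mm tall, stand 464 mm apart (outside-to-outside) with their front faces coplanar on the −y side. 4 rungs, each 32 mm deep and 35 mm tall, span between the inner faces of the rails, front faces flush with the rails. The lowest rung's underside is at z = 197 mm and rungs are spaced 264 mm apart (underside to underside).


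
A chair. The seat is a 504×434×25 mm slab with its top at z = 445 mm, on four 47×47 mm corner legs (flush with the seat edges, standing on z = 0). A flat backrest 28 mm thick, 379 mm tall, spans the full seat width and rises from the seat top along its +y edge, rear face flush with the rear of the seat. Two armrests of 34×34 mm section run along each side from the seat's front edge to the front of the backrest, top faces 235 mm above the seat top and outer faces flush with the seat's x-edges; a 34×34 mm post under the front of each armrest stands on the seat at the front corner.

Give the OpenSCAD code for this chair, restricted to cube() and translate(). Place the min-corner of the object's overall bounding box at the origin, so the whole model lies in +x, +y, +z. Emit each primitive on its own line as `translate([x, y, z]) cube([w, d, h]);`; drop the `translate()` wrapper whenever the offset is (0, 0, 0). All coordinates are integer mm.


translate([0, 0, 420]) cube([504, 434, 25]);
cube([47, 47, 420]);
translate([457, 0, 0]) cube([47, 47, 420]);
translate([0, 387, 0]) cube([47, 47, 420]);
translate([457, 387, 0]) cube([47, 47, 420]);
translate([0, 406, 445]) cube([504, 28, 379]);
translate([0, 0, 646]) cube([34, 406, 34]);
translate([470, 0, 646]) cube([34, 406, 34]);
translate([0, 0, 445]) cube([34, 34, 201]);
translate([470, 0, 445]) cube([34, 34, 201]);


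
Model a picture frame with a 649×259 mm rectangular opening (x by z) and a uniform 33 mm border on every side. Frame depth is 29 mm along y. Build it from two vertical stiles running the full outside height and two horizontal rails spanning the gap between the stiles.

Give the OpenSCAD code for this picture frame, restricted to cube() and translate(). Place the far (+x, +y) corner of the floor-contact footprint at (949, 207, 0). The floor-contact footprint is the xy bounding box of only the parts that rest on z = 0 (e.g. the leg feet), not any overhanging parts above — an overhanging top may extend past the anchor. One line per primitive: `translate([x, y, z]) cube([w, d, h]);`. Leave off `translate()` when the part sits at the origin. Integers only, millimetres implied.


translate([234, 178, 0]) cube([33, 29, 325]);
translate([916, 178, 0]) cube([33, 29, 325]);
translate([267, 178, 0]) cube([649, 29, 33]);
translate([267, 178, 292]) cube([649, 29, 33]);


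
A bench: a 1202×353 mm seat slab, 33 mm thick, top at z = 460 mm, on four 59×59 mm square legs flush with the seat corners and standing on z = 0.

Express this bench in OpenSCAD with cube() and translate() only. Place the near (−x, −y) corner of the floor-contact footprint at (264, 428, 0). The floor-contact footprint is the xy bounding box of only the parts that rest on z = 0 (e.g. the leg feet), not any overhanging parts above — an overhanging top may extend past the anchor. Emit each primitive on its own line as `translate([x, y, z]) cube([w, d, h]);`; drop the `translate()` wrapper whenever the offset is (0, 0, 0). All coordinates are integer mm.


// leg_h = 460 − 33 = 427
translate([264, 428, 427]) cube([1202, 353, 33]);
translate([264, 428, 0]) cube([59, 59, 427]);
translate([264, 722, 0]) cube([59, 59, 427]);
translate([1407, 428, 0]) cube([59, 59, 427]);
translate([1407, 722, 0]) cube([59, 59, 427]);


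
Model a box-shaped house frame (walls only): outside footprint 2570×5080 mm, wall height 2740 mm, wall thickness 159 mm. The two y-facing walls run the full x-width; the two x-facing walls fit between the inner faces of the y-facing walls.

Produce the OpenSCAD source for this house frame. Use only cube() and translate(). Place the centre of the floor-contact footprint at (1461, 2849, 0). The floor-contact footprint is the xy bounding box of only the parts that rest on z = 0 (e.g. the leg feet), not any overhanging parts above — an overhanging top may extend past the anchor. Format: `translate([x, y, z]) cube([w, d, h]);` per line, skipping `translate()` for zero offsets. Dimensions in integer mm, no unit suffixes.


translate([176, 309, 0]) cube([2570, 159, 2740]);
translate([176, 5230, 0]) cube([2570, 159, 2740]);
translate([176, 468, 0]) cube([159, 4762, 2740]);
translate([2587, 468, 0]) cube([159, 4762, 2740]);


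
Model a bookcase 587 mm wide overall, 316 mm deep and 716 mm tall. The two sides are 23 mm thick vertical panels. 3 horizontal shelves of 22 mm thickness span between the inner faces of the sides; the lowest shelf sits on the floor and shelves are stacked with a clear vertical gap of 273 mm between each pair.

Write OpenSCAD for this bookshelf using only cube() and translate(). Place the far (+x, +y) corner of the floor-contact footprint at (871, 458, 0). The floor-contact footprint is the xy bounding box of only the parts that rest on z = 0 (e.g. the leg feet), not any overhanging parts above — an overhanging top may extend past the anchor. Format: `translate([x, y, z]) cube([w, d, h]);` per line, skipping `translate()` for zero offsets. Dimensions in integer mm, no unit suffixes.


translate([284, 142, 0]) cube([23, 316, 716]);
translate([848, 142, 0]) cube([23, 316, 716]);
translate([307, 142, 0]) cube([541, 316, 22]);
translate([307, 142, 295]) cube([541, 316, 22]);
translate([307, 142, 590]) cube([541, 316, 22]);


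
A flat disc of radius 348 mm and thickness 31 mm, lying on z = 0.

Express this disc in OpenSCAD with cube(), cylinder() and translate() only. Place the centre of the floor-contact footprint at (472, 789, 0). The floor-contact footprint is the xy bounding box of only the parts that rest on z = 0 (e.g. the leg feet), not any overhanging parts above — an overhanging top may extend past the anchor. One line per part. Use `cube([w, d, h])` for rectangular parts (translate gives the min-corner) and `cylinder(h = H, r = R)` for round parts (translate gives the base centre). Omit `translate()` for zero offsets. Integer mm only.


translate([472, 789, 0]) cylinder(h = 31, r = 348);


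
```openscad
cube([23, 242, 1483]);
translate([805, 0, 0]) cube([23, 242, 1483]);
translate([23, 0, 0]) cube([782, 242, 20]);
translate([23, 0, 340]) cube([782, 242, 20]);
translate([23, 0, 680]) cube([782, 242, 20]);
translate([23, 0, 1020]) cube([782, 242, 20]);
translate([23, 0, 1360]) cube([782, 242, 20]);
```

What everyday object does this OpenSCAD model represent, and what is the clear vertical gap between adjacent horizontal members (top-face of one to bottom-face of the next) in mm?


A bookshelf. The clear shelf gap is 320 mm.

Two tall side panels with 5 horizontal boards between them — a bookshelf. The first two shelf undersides are at z = 0 and z = 340; with shelf thickness 20, the clear gap is 340 − 0 − 20 = 320 mm.


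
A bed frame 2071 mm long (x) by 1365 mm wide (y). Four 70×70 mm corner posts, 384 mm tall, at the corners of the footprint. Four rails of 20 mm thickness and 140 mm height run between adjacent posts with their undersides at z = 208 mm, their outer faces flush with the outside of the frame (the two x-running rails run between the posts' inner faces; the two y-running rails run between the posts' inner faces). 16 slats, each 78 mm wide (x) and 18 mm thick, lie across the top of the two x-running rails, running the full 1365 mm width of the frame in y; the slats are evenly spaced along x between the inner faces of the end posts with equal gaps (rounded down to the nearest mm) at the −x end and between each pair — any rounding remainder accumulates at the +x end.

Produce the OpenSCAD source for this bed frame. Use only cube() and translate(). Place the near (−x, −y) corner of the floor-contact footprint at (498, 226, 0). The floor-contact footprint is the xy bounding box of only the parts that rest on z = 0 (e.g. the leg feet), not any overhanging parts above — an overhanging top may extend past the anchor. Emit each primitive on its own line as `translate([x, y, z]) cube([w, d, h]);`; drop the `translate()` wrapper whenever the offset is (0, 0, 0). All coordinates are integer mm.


translate([498, 226, 0]) cube([70, 70, 384]);
translate([498, 1521, 0]) cube([70, 70, 384]);
translate([2499, 226, 0]) cube([70, 70, 384]);
translate([2499, 1521, 0]) cube([70, 70, 384]);
translate([568, 226, 208]) cube([1931, 20, 140]);
translate([568, 1571, 208]) cube([1931, 20, 140]);
translate([498, 296, 208]) cube([20, 1225, 140]);
translate([2549, 296, 208]) cube([20, 1225, 140]);
translate([608, 226, 348]) cube([78, 1365, 18]);
translate([726, 226, 348]) cube([78, 1365, 18]);
translate([844, 226, 348]) cube([78, 1365, 18]);
translate([962, 226, 348]) cube([78, 1365, 18]);
translate([1080, 226, 348]) cube([78, 1365, 18]);
translate([1198, 226, 348]) cube([78, 1365, 18]);
translate([1316, 226, 348]) cube([78, 1365, 18]);
translate([1434, 226, 348]) cube([78, 1365, 18]);
translate([1552, 226, 348]) cube([78, 1365, 18]);
translate([1670, 226, 348]) cube([78, 1365, 18]);
translate([1788, 226, 348]) cube([78, 1365, 18]);
translate([1906, 226, 348]) cube([78, 1365, 18]);
translate([2024, 226, 348]) cube([78, 1365, 18]);
translate([2142, 226, 348]) cube([78, 1365, 18]);
translate([2260, 226, 348]) cube([78, 1365, 18]);
translate([2378, 226, 348]) cube([78, 1365, 18]);


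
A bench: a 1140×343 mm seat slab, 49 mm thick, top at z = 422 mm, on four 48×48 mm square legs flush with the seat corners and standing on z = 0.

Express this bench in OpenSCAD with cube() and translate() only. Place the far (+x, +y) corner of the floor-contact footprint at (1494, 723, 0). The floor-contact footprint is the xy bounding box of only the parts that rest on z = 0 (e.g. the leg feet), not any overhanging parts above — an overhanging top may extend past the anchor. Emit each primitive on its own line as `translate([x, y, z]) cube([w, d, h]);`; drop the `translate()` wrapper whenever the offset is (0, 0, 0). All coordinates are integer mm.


// leg_h = 422 − 49 = 373
translate([354, 380, 373]) cube([1140, 343, 49]);
translate([354, 380, 0]) cube([48, 48, 373]);
translate([354, 675, 0]) cube([48, 48, 373]);
translate([1446, 380, 0]) cube([48, 48, 373]);
translate([1446, 675, 0]) cube([48, 48, 373]);


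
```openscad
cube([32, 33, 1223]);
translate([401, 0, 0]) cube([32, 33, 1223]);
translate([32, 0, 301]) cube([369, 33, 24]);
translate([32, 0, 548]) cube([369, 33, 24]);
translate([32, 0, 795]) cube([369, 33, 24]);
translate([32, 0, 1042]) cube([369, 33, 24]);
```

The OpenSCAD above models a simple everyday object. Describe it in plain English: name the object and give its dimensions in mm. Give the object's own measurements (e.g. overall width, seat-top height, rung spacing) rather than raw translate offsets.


A straight ladder. Two 32×33 mm vertical rails, 1223 mm tall, stand 433 mm apart (outside-to-outside) with their front faces coplanar on the −y side. 4 rungs, each 33 mm deep and 24 mm tall, span between the inner faces of the rails, front faces flush with the rails. The lowest rung's underside is at z = 301 mm and rungs are spaced 247 mm apart (underside to underside).


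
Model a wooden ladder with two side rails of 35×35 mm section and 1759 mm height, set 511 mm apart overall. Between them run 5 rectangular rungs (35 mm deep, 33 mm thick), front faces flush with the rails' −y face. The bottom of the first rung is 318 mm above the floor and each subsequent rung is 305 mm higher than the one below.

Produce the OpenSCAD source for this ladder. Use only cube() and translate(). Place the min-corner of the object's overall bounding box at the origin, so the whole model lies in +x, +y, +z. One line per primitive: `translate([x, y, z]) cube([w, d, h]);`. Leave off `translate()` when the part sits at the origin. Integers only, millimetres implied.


// rung span = 511 - 2*35 = 441
// rung[k] z = 318 + k*305
cube([35, 35, 1759]);
translate([476, 0, 0]) cube([35, 35, 1759]);
translate([35, 0, 318]) cube([441, 35, 33]);
translate([35, 0, 623]) cube([441, 35, 33]);
translate([35, 0, 928]) cube([441, 35, 33]);
translate([35, 0, 1233]) cube([441, 35, 33]);
translate([35, 0, 1538]) cube([441, 35, 33]);


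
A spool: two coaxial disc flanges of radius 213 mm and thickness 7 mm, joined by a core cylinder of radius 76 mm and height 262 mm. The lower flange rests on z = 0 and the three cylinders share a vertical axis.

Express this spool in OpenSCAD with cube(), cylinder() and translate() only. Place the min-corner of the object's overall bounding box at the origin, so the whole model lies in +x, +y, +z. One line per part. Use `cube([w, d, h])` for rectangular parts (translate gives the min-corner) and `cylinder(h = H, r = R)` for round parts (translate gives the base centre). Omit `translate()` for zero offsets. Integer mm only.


translate([213, 213, 0]) cylinder(h = 7, r = 213);
translate([213, 213, 7]) cylinder(h = 262, r = 76);
translate([213, 213, 269]) cylinder(h = 7, r = 213);


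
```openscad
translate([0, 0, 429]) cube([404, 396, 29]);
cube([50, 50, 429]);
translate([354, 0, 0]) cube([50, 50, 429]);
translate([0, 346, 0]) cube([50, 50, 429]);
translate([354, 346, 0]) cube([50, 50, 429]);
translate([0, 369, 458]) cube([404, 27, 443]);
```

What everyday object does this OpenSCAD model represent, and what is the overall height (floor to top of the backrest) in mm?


A chair. The overall height is 901 mm.

A slab on four corner posts with a tall panel at the back — a chair. The seat slab sits at z = 429 with thickness 29, and the 443 mm backrest starts at the seat top, so the overall height is 429 + 29 + 443 = 901 mm.


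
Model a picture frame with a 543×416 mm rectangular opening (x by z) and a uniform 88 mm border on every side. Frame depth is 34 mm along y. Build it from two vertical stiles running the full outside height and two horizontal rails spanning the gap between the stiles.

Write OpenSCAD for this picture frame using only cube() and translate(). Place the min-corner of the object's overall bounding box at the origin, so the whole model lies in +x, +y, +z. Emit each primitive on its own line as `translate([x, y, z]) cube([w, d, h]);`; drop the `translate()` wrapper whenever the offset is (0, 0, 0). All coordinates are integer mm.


cube([88, 34, 592]);
translate([631, 0, 0]) cube([88, 34, 592]);
translate([88, 0, 0]) cube([543, 34, 88]);
translate([88, 0, 504]) cube([543, 34, 88]);


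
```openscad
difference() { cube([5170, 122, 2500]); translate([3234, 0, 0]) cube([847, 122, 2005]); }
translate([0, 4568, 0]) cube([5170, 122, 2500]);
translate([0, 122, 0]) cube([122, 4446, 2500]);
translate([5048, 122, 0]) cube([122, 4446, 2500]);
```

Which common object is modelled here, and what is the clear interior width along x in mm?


A single room. The interior width is 4926 mm.

Four walls enclosing a rectangle with a door in the front wall — a room. Outside width 5170 minus two 122 mm walls gives 4926 mm.


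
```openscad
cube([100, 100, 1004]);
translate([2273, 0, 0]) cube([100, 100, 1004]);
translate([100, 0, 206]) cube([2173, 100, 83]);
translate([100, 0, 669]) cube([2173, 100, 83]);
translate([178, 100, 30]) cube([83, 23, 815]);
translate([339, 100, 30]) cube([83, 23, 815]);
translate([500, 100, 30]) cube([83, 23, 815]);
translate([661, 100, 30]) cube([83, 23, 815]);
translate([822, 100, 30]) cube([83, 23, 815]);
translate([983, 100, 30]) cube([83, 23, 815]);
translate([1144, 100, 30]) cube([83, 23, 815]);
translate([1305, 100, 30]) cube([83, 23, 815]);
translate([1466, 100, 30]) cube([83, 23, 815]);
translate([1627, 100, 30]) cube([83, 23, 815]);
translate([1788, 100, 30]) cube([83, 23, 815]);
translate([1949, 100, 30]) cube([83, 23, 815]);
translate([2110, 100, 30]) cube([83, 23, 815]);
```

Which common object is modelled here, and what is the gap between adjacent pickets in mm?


A fence section. The picket gap is 78 mm.

Two posts, two rails, 13 pickets — a fence section. Span 2173 mm holds 13 pickets of 83 mm with 14 equal gaps: ⌊(2173 − 13·83) / 14⌋ = 78 mm.


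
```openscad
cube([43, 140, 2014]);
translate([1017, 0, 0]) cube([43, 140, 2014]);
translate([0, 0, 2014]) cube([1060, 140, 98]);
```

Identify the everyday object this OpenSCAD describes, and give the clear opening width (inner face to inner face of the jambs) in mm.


A door frame. The clear opening width is 974 mm.

Two 2014 mm tall posts with a header on top — a door frame. The left jamb is 43 mm wide at x = 0; the right jamb starts at x = 1017. The clear opening is 1017 − 43 = 974 mm.


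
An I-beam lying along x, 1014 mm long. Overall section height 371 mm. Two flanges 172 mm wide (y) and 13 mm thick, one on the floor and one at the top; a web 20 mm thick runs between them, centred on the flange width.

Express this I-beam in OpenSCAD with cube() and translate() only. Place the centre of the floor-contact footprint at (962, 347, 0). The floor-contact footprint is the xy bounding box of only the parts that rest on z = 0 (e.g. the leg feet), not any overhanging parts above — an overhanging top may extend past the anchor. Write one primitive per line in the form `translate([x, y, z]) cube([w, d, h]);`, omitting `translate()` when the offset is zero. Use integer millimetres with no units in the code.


translate([455, 261, 0]) cube([1014, 172, 13]);
translate([455, 337, 13]) cube([1014, 20, 345]);
translate([455, 261, 358]) cube([1014, 172, 13]);


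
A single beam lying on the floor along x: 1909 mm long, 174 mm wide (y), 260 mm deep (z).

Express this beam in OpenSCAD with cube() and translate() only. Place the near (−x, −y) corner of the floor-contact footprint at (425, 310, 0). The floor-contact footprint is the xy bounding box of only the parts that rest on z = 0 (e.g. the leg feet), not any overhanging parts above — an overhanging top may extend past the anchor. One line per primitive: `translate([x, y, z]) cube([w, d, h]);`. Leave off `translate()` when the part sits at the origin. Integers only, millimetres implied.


translate([425, 310, 0]) cube([1909, 174, 260]);


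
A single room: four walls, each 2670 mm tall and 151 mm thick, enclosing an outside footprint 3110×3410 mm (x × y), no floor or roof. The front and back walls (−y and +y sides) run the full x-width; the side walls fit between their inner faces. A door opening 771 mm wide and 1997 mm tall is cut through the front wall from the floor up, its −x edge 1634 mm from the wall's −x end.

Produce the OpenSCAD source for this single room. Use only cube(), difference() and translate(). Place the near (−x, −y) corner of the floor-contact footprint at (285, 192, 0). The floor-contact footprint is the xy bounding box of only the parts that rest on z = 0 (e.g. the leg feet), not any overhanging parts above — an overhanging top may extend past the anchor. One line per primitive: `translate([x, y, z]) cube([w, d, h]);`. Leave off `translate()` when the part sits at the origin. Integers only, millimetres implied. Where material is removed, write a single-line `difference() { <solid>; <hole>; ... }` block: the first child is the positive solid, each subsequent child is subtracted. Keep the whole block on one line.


difference() { translate([285, 192, 0]) cube([3110, 151, 2670]); translate([1919, 192, 0]) cube([771, 151, 1997]); }
translate([285, 3451, 0]) cube([3110, 151, 2670]);
translate([285, 343, 0]) cube([151, 3108, 2670]);
translate([3244, 343, 0]) cube([151, 3108, 2670]);


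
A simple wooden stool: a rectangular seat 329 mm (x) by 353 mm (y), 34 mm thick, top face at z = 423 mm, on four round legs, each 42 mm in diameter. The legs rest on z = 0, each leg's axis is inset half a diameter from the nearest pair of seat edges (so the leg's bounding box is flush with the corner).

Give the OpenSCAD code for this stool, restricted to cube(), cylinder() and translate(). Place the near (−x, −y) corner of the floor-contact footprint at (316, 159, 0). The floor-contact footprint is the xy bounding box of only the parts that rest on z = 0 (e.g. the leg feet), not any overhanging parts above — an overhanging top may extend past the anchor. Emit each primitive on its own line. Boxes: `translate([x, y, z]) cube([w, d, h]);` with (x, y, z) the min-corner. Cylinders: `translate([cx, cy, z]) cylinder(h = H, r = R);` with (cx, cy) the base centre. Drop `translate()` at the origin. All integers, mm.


// leg_h = 423 - 34 = 389
translate([316, 159, 389]) cube([329, 353, 34]);
translate([337, 180, 0]) cylinder(h = 389, r = 21);
translate([624, 180, 0]) cylinder(h = 389, r = 21);
translate([337, 491, 0]) cylinder(h = 389, r = 21);
translate([624, 491, 0]) cylinder(h = 389, r = 21);


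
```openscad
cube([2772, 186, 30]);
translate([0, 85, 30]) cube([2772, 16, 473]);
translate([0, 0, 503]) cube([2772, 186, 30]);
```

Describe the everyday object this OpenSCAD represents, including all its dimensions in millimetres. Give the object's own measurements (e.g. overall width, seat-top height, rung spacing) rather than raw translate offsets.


An I-beam lying along x, 2772 mm long. Overall section height 533 mm. Two flanges 186 mm wide (y) and 30 mm thick, one on the floor and one at the top; a web 16 mm thick runs between them, centred on the flange width.


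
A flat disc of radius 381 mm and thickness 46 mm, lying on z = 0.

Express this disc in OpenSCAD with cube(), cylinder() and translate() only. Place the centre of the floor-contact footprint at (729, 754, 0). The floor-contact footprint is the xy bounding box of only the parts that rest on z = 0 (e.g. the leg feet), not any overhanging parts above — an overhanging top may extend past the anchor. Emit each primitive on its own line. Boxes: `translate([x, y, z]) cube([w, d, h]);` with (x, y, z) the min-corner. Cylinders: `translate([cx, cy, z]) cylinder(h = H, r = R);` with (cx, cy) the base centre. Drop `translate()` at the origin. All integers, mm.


translate([729, 754, 0]) cylinder(h = 46, r = 381);


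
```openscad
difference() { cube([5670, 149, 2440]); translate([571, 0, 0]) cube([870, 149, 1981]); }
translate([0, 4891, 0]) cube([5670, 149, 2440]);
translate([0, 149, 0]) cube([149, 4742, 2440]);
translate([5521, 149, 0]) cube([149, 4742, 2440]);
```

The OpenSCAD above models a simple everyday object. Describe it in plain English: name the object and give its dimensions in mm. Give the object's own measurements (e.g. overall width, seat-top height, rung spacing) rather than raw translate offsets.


A single room: four walls, each 2440 mm tall and 149 mm thick, enclosing an outside footprint 5670×5040 mm (x × y), no floor or roof. The front and back walls (−y and +y sides) run the full x-width; the side walls fit between their inner faces. A door opening 870 mm wide and 1981 mm tall is cut through the front wall from the floor up, its −x edge 571 mm from the wall's −x end.


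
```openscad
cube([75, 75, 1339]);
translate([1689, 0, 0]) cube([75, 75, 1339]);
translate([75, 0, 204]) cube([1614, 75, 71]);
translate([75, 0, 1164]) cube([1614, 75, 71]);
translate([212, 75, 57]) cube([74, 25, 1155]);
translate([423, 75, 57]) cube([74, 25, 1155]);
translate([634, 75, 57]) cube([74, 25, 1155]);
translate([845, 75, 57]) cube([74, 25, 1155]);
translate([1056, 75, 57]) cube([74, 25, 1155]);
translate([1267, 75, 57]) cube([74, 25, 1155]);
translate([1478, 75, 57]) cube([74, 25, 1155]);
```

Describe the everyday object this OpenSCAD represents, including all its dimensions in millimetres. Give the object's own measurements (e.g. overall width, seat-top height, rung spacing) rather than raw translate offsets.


A fence section. Two 75×75 mm posts, 1339 mm tall, stand on the floor with a clear span of 1614 mm between their inner faces. Two horizontal rails of 75×71 mm section span the gap between the posts with their undersides at z = 204 mm and z = 1164 mm, flush with the posts' −y face. 7 pickets, each 74 mm wide, 25 mm thick and 1155 mm tall, are fixed to the +y face of the rails with their bottoms at z = 57 mm, spaced across the span with a 137 mm gap after the −x post and between neighbouring pickets and before the +x post.


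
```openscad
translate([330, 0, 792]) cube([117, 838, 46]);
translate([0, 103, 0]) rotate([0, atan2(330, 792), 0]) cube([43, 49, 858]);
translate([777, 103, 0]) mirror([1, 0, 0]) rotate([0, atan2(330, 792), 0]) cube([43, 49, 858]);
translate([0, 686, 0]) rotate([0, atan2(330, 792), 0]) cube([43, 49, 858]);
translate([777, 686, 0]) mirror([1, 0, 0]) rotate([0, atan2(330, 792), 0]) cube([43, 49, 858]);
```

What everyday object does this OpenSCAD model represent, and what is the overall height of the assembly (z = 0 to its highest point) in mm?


A sawhorse. The overall height is 838 mm.

A beam across two mirrored pairs of raked legs — a sawhorse. The beam's underside is at z = 792 (matching the legs' vertical rise in atan2(330, 792)) and the beam is 46 mm tall, so its top is at 792 + 46 = 838 mm. The raked legs top out at the beam's underside, so that is the highest point.
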